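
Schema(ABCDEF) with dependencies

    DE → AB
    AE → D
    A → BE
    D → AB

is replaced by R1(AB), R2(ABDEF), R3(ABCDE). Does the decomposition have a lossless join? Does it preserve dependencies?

Lossless test (chase): Rows 1 and 2 agree on A; apply A→BE and equate their BE entries. Rows 1 and 2 agree on AE; apply AE→D and equate their D entries. No row becomes fully distinguished — the join is lossy.
Dependency preservation: every FD's attributes lie within a single fragment, so each can be enforced locally — preserved.

lossy but dependency-preserving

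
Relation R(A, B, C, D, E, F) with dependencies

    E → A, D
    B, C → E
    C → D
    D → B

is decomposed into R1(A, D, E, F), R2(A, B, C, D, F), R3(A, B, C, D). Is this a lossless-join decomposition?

No

Chase test. Columns are A, B, C, D, E, F; row i has aⱼ where attribute j ∈ Ri, else bᵢⱼ.
Initial tableau (one row per fragment):
  row 1: a1 b12 b13 a4 a5 a6
  row 2: a1 a2 a3 a4 b25 a6
  row 3: a1 a2 a3 a4 b35 b36
Rows 2 and 3 agree on B, C; apply B, C→E and equate their E entries.
Rows 1 and 2 agree on D; apply D→B and equate their B entries.
No row becomes fully distinguished — the join is lossy.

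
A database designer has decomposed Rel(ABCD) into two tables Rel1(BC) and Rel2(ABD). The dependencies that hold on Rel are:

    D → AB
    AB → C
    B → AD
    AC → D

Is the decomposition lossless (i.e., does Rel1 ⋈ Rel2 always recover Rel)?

Yes

Common attributes: Rel1 ∩ Rel2 = {B}.
Closure of {B}: B → AD applies, adding AD; AB → C applies, adding C. So (B)⁺ = {ABCD}.
This closure contains every attribute of Rel1, so Rel1 ∩ Rel2 → Rel1. The join is lossless.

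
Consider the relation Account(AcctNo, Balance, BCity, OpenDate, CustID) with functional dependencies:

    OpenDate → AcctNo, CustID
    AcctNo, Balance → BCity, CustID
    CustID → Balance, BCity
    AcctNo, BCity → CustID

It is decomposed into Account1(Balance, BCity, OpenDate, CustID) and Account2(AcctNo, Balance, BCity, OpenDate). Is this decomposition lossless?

Common attributes: Account1 ∩ Account2 = {Balance, BCity, OpenDate}.
Closure of {Balance, BCity, OpenDate}: OpenDate → AcctNo, CustID applies, adding AcctNo, CustID. So (Balance, BCity, OpenDate)⁺ = {AcctNo, Balance, BCity, OpenDate, CustID}.
This closure contains every attribute of Account1, so Account1 ∩ Account2 → Account1. The join is lossless.

Yes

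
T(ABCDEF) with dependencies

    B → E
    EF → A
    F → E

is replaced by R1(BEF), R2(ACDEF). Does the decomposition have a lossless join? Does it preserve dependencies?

lossy but dependency-preserving

Lossless test: (EF)⁺ = {AEF}, which is a superkey of neither fragment — lossy.
Dependency preservation: every FD's attributes lie within a single fragment, so each can be enforced locally — preserved.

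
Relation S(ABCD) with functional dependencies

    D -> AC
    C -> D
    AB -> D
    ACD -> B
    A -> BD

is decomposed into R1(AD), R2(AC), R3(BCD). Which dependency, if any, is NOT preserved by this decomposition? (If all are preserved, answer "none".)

none

D → AC: restricted closure across fragments reaches AC.
C → D lies within R3.
AB → D: restricted closure across fragments reaches D.
ACD → B: restricted closure across fragments reaches B.
A → BD: restricted closure across fragments reaches BD.
Every dependency is enforceable on the fragments, so the decomposition is dependency-preserving.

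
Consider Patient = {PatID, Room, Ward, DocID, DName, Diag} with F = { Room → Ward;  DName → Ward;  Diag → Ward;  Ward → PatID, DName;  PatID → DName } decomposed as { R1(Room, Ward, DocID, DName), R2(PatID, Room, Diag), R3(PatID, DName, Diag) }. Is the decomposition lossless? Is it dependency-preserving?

Lossless test (chase): Rows 1 and 2 agree on Room; apply Room→Ward and equate their Ward entries. Rows 1 and 3 agree on DName; apply DName→Ward and equate their Ward entries. Rows 1 and 2 agree on Ward; apply Ward→PatID, DName and equate their PatID, DName entries. No row becomes fully distinguished — the join is lossy.
Dependency preservation: Diag → Ward; Ward → PatID, DName are not contained in any single fragment, but the restricted closure of each left-hand side across the fragments still reaches the right-hand side; the remaining FDs each lie inside some fragment. All dependencies are preserved.

lossy but dependency-preserving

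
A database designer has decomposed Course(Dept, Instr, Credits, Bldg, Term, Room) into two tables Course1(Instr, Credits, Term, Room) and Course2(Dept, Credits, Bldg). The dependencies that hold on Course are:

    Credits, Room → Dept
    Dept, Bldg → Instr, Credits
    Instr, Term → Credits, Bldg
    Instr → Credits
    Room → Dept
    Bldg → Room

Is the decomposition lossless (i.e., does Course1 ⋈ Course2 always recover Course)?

No

Common attributes: Course1 ∩ Course2 = {Credits}.
No dependency enlarges {Credits}, so (Credits)⁺ = {Credits}.
The closure contains neither all of Course1 = {Instr, Credits, Term, Room} nor all of Course2 = {Dept, Credits, Bldg}, so the common attributes are not a superkey of either fragment. The join is lossy.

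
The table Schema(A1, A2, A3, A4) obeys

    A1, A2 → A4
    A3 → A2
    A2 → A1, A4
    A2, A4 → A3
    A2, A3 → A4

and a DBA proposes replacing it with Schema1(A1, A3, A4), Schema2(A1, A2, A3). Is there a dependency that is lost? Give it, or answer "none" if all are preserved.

none

A1, A2 → A4: restricted closure across fragments reaches A4.
A3 → A2 lies within Schema2.
A2 → A1, A4: restricted closure across fragments reaches A1, A4.
A2, A4 → A3: restricted closure across fragments reaches A3.
A2, A3 → A4: restricted closure across fragments reaches A4.
Every dependency is enforceable on the fragments, so the decomposition is dependency-preserving.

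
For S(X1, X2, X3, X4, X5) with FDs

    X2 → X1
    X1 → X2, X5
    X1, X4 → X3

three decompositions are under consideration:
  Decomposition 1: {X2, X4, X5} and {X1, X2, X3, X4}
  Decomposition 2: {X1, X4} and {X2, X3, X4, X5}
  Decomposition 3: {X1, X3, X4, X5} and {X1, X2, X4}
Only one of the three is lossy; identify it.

Decomposition 1: common = {X2, X4}, closure = {X1, X2, X3, X4, X5} → lossless.
Decomposition 2: common = {X4}, closure = {X4} → lossy.
Decomposition 3: common = {X1, X4}, closure = {X1, X2, X3, X4, X5} → lossless.

Decomposition 2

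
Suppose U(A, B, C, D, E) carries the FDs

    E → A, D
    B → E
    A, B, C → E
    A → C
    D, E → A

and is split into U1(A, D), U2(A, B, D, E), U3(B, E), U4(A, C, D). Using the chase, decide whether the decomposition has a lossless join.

Chase test. Columns are A, B, C, D, E; row i has aⱼ where attribute j ∈ Ui, else bᵢⱼ.
Initial tableau (one row per fragment):
  row 1: a1 b12 b13 a4 b15
  row 2: a1 a2 b23 a4 a5
  row 3: b31 a2 b33 b34 a5
  row 4: a1 b42 a3 a4 b45
Rows 2 and 3 agree on E; apply E→A, D and equate their A, D entries.
Rows 1 and 2 agree on A; apply A→C and equate their C entries.
Rows 1 and 3 agree on A; apply A→C and equate their C entries.
Rows 1 and 4 agree on A; apply A→C and equate their C entries.
Row 2 is now all distinguished symbols — the join is lossless.

Yes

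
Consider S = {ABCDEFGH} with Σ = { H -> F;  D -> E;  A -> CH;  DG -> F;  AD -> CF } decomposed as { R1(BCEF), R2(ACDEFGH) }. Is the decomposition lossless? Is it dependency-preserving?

lossy but dependency-preserving

Lossless test: (CEF)⁺ = {CEF}, which is a superkey of neither fragment — lossy.
Dependency preservation: every FD's attributes lie within a single fragment, so each can be enforced locally — preserved.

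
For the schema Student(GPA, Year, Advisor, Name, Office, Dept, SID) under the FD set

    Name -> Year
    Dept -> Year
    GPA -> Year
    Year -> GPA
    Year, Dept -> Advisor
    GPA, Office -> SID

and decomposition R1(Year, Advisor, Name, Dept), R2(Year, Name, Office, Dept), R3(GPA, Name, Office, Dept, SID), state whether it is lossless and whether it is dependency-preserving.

lossless but not dependency-preserving

Lossless test (chase): Rows 1 and 3 agree on Name; apply Name→Year and equate their Year entries. Rows 1 and 2 agree on Year; apply Year→GPA and equate their GPA entries. Rows 1 and 3 agree on Year; apply Year→GPA and equate their GPA entries. Rows 1 and 2 agree on Year, Dept; apply Year, Dept→Advisor and equate their Advisor entries. Rows 1 and 3 agree on Year, Dept; apply Year, Dept→Advisor and equate their Advisor entries. Rows 2 and 3 agree on GPA, Office; apply GPA, Office→SID and equate their SID entries. Row 2 is now all distinguished symbols — the join is lossless.
Dependency preservation: the restricted closure of {GPA} across the fragments never reaches {Year}, so GPA → Year cannot be enforced without a join — not preserved.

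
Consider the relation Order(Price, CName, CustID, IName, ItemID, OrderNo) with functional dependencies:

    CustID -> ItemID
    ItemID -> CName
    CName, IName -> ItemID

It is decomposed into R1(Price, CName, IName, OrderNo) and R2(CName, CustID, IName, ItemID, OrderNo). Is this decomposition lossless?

No

Common attributes: R1 ∩ R2 = {CName, IName, OrderNo}.
Closure of {CName, IName, OrderNo}: CName, IName → ItemID applies, adding ItemID. So (CName, IName, OrderNo)⁺ = {CName, IName, ItemID, OrderNo}.
The closure contains neither all of R1 = {Price, CName, IName, OrderNo} nor all of R2 = {CName, CustID, IName, ItemID, OrderNo}, so the common attributes are not a superkey of either fragment. The join is lossy.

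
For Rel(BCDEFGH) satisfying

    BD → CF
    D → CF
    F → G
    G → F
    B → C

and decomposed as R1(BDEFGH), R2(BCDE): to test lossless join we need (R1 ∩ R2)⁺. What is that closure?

R1 ∩ R2 = {BDE}.
BD → CF applies, adding CF
F → G applies, adding G
Closure: {BCDEFG}.

BCDEFG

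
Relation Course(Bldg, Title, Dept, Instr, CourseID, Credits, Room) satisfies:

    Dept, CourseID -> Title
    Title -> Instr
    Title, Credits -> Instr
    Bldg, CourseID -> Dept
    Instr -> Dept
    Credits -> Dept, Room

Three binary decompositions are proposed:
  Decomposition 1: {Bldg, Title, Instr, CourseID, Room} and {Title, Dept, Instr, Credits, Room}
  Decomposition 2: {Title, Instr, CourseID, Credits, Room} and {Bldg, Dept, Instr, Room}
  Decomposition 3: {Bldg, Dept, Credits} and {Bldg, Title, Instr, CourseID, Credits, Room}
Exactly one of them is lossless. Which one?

Decomposition 3

Decomposition 1: common = {Title, Instr, Room}, closure = {Title, Dept, Instr, Room} → lossy.
Decomposition 2: common = {Instr, Room}, closure = {Dept, Instr, Room} → lossy.
Decomposition 3: common = {Bldg, Credits}, closure = {Bldg, Dept, Credits, Room} → lossless.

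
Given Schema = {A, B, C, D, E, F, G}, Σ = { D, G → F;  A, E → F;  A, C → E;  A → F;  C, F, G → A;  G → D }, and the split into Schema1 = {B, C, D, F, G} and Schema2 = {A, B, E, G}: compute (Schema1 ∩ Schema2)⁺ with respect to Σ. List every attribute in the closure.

B, D, F, G

Schema1 ∩ Schema2 = {B, G}.
G → D applies, adding D
D, G → F applies, adding F
Closure: {B, D, F, G}.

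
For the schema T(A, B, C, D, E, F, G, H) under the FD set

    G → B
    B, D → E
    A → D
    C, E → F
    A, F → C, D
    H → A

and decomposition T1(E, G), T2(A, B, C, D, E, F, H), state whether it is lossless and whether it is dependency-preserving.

lossy and not dependency-preserving

Lossless test: (E)⁺ = {E}, which is a superkey of neither fragment — lossy.
Dependency preservation: the restricted closure of {G} across the fragments never reaches {B}, so G → B cannot be enforced without a join — not preserved.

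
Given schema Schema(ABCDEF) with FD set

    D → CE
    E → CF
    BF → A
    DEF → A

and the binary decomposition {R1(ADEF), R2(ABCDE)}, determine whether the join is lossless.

Common attributes: R1 ∩ R2 = {ADE}.
Closure of {ADE}: D → CE applies, adding C; E → CF applies, adding F. So (ADE)⁺ = {ACDEF}.
This closure contains every attribute of R1, so R1 ∩ R2 → R1. The join is lossless.

Yes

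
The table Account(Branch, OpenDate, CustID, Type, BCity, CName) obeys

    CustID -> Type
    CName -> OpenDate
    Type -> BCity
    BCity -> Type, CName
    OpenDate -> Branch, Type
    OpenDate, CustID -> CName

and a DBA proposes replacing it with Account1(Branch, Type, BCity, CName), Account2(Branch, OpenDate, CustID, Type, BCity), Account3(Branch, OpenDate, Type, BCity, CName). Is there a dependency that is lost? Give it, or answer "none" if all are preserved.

none

CustID → Type lies within Account2.
CName → OpenDate lies within Account3.
Type → BCity lies within Account1.
BCity → Type, CName lies within Account1.
OpenDate → Branch, Type lies within Account2.
OpenDate, CustID → CName: restricted closure across fragments reaches CName.
Every dependency is enforceable on the fragments, so the decomposition is dependency-preserving.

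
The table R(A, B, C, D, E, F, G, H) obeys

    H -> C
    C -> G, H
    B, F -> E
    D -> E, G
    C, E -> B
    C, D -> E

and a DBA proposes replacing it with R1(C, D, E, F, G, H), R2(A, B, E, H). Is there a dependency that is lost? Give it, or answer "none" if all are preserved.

Check B, F → E: no single fragment contains all of {B, E, F}, and the restricted closure of {B, F} across the fragments never reaches {E}.
H → C is preserved.
C → G, H is preserved.
D → E, G is preserved.
C, E → B is preserved.
C, D → E is preserved.

B, F -> E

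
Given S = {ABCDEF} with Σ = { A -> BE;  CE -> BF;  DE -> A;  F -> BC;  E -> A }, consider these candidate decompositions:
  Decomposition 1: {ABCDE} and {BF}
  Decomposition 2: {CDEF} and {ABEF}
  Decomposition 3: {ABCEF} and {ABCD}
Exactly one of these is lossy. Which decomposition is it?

Decomposition 1

Decomposition 1: common = {B}, closure = {B} → lossy.
Decomposition 2: common = {EF}, closure = {ABCEF} → lossless.
Decomposition 3: common = {ABC}, closure = {ABCEF} → lossless.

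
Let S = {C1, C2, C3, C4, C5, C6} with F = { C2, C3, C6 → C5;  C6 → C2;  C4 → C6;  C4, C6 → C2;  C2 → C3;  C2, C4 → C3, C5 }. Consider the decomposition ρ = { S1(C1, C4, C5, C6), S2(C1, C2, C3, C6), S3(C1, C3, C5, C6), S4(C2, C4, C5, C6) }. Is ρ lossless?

Chase test. Columns are C1, C2, C3, C4, C5, C6; row i has aⱼ where attribute j ∈ Si, else bᵢⱼ.
Initial tableau (one row per fragment):
  row 1: a1 b12 b13 a4 a5 a6
  row 2: a1 a2 a3 b24 b25 a6
  row 3: a1 b32 a3 b34 a5 a6
  row 4: b41 a2 b43 a4 a5 a6
Rows 1 and 2 agree on C6; apply C6→C2 and equate their C2 entries.
Rows 1 and 3 agree on C6; apply C6→C2 and equate their C2 entries.
Rows 1 and 2 agree on C2; apply C2→C3 and equate their C3 entries.
Rows 1 and 4 agree on C2; apply C2→C3 and equate their C3 entries.
Rows 1 and 2 agree on C2, C3, C6; apply C2, C3, C6→C5 and equate their C5 entries.
Row 1 is now all distinguished symbols — the join is lossless.

Yes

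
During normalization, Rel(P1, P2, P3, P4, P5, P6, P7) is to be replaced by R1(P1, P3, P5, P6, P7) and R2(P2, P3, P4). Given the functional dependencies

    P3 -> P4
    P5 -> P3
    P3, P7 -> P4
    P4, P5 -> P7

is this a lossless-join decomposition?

No

Common attributes: R1 ∩ R2 = {P3}.
Closure of {P3}: P3 → P4 applies, adding P4. So (P3)⁺ = {P3, P4}.
The closure contains neither all of R1 = {P1, P3, P5, P6, P7} nor all of R2 = {P2, P3, P4}, so the common attributes are not a superkey of either fragment. The join is lossy.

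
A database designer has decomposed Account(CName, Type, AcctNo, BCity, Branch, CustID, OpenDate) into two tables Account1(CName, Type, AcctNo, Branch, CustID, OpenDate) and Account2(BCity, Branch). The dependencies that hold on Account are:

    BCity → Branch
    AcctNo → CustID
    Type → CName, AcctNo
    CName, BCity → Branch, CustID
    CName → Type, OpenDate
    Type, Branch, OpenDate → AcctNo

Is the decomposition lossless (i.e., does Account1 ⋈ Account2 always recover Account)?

Common attributes: Account1 ∩ Account2 = {Branch}.
No dependency enlarges {Branch}, so (Branch)⁺ = {Branch}.
The closure contains neither all of Account1 = {CName, Type, AcctNo, Branch, CustID, OpenDate} nor all of Account2 = {BCity, Branch}, so the common attributes are not a superkey of either fragment. The join is lossy.

No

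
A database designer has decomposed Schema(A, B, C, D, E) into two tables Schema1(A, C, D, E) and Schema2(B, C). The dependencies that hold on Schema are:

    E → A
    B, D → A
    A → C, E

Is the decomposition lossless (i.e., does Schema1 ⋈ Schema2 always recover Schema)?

No

Common attributes: Schema1 ∩ Schema2 = {C}.
No dependency enlarges {C}, so (C)⁺ = {C}.
The closure contains neither all of Schema1 = {A, C, D, E} nor all of Schema2 = {B, C}, so the common attributes are not a superkey of either fragment. The join is lossy.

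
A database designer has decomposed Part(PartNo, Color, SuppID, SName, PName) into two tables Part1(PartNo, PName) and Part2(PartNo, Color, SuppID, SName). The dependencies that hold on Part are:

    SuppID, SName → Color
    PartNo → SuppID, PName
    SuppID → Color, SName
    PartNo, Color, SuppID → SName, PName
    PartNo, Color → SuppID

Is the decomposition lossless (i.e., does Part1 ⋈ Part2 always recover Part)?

Yes

Common attributes: Part1 ∩ Part2 = {PartNo}.
Closure of {PartNo}: PartNo → SuppID, PName applies, adding SuppID, PName; SuppID → Color, SName applies, adding Color, SName. So (PartNo)⁺ = {PartNo, Color, SuppID, SName, PName}.
This closure contains every attribute of Part1, so Part1 ∩ Part2 → Part1. The join is lossless.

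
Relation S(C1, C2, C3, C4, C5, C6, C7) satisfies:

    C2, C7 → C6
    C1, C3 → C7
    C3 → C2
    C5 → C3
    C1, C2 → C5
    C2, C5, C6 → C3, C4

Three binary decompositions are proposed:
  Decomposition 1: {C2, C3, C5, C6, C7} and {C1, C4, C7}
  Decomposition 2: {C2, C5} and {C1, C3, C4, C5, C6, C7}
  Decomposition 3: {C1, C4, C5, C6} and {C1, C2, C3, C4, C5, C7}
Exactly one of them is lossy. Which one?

Decomposition 1: common = {C7}, closure = {C7} → lossy.
Decomposition 2: common = {C5}, closure = {C2, C3, C5} → lossless.
Decomposition 3: common = {C1, C4, C5}, closure = {C1, C2, C3, C4, C5, C6, C7} → lossless.

Decomposition 1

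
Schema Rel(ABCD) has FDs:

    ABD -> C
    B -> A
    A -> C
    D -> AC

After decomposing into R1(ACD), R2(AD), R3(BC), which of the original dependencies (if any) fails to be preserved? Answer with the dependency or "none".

Check B → A: no single fragment contains all of {AB}, and the restricted closure of {B} across the fragments never reaches {A}.
ABD → C is preserved.
A → C is preserved.
D → AC is preserved.

B -> A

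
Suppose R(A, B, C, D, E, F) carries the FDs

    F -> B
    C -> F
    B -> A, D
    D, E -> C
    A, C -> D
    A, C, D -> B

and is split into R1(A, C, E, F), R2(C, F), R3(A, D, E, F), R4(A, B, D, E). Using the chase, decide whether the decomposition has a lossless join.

Chase test. Columns are A, B, C, D, E, F; row i has aⱼ where attribute j ∈ Ri, else bᵢⱼ.
Initial tableau (one row per fragment):
  row 1: a1 b12 a3 b14 a5 a6
  row 2: b21 b22 a3 b24 b25 a6
  row 3: a1 b32 b33 a4 a5 a6
  row 4: a1 a2 b43 a4 a5 b46
Rows 1 and 2 agree on F; apply F→B and equate their B entries.
Rows 1 and 3 agree on F; apply F→B and equate their B entries.
Rows 1 and 2 agree on B; apply B→A, D and equate their A, D entries.
Rows 1 and 3 agree on B; apply B→A, D and equate their A, D entries.
Rows 1 and 3 agree on D, E; apply D, E→C and equate their C entries.
Rows 1 and 4 agree on D, E; apply D, E→C and equate their C entries.
Rows 1 and 4 agree on A, C, D; apply A, C, D→B and equate their B entries.
Rows 1 and 4 agree on C; apply C→F and equate their F entries.
Row 1 is now all distinguished symbols — the join is lossless.

Yes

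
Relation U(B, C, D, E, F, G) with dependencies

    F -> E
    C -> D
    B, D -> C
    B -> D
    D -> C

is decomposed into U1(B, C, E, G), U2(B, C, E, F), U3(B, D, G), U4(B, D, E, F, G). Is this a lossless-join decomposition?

Chase test. Columns are B, C, D, E, F, G; row i has aⱼ where attribute j ∈ Ui, else bᵢⱼ.
Initial tableau (one row per fragment):
  row 1: a1 a2 b13 a4 b15 a6
  row 2: a1 a2 b23 a4 a5 b26
  row 3: a1 b32 a3 b34 b35 a6
  row 4: a1 b42 a3 a4 a5 a6
Rows 1 and 2 agree on C; apply C→D and equate their D entries.
Rows 3 and 4 agree on B, D; apply B, D→C and equate their C entries.
Rows 1 and 3 agree on B; apply B→D and equate their D entries.
Rows 1 and 3 agree on D; apply D→C and equate their C entries.
Row 4 is now all distinguished symbols — the join is lossless.

Yes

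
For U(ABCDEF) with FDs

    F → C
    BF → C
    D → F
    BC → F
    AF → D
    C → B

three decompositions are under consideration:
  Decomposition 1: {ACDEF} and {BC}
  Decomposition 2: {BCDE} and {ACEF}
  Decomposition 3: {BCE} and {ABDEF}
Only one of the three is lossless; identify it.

Decomposition 1: common = {C}, closure = {BCF} → lossless.
Decomposition 2: common = {CE}, closure = {BCEF} → lossy.
Decomposition 3: common = {BE}, closure = {BE} → lossy.

Decomposition 1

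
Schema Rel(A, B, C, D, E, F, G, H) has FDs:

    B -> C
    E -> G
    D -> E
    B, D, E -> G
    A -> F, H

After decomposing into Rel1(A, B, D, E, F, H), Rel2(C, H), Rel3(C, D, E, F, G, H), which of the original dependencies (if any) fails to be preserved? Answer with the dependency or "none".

B -> C

Check B → C: no single fragment contains all of {B, C}, and the restricted closure of {B} across the fragments never reaches {C}.
E → G is preserved.
D → E is preserved.
B, D, E → G is preserved.
A → F, H is preserved.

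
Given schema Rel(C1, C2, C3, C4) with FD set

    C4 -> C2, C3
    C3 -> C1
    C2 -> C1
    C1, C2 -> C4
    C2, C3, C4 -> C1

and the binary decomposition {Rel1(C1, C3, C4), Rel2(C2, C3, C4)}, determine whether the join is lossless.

Yes

Common attributes: Rel1 ∩ Rel2 = {C3, C4}.
Closure of {C3, C4}: C4 → C2, C3 applies, adding C2; C3 → C1 applies, adding C1. So (C3, C4)⁺ = {C1, C2, C3, C4}.
This closure contains every attribute of Rel1, so Rel1 ∩ Rel2 → Rel1. The join is lossless.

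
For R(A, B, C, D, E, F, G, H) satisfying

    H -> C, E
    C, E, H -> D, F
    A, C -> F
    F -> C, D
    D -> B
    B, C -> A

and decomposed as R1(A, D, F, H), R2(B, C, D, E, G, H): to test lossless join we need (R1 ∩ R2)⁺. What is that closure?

A, B, C, D, E, F, H

R1 ∩ R2 = {D, H}.
H → C, E applies, adding C, E
C, E, H → D, F applies, adding F
D → B applies, adding B
B, C → A applies, adding A
Closure: {A, B, C, D, E, F, H}.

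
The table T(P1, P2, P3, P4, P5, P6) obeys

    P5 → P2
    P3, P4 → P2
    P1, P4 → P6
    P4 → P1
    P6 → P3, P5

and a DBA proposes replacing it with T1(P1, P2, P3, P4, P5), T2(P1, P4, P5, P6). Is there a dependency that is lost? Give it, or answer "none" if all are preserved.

Check P6 → P3, P5: no single fragment contains all of {P3, P5, P6}, and the restricted closure of {P6} across the fragments never reaches {P3, P5}.
P5 → P2 is preserved.
P3, P4 → P2 is preserved.
P1, P4 → P6 is preserved.
P4 → P1 is preserved.

P6 → P3, P5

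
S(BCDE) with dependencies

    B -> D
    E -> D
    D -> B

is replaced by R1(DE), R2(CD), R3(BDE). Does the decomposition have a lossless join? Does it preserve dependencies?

Lossless test (chase): Rows 1 and 2 agree on D; apply D→B and equate their B entries. Rows 1 and 3 agree on D; apply D→B and equate their B entries. No row becomes fully distinguished — the join is lossy.
Dependency preservation: every FD's attributes lie within a single fragment, so each can be enforced locally — preserved.

lossy but dependency-preserving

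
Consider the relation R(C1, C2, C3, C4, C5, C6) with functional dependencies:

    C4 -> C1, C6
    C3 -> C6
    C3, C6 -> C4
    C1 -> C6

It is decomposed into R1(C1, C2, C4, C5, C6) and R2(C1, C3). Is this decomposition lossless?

No

Common attributes: R1 ∩ R2 = {C1}.
Closure of {C1}: C1 → C6 applies, adding C6. So (C1)⁺ = {C1, C6}.
The closure contains neither all of R1 = {C1, C2, C4, C5, C6} nor all of R2 = {C1, C3}, so the common attributes are not a superkey of either fragment. The join is lossy.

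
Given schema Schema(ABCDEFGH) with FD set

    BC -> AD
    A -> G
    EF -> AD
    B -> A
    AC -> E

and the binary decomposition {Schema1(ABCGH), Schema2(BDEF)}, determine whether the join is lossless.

No

Common attributes: Schema1 ∩ Schema2 = {B}.
Closure of {B}: B → A applies, adding A; A → G applies, adding G. So (B)⁺ = {ABG}.
The closure contains neither all of Schema1 = {ABCGH} nor all of Schema2 = {BDEF}, so the common attributes are not a superkey of either fragment. The join is lossy.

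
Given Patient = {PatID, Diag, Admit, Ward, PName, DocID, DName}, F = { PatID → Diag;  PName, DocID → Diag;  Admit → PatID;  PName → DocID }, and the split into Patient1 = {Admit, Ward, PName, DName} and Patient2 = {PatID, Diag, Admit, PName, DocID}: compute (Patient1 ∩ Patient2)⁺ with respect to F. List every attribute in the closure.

Patient1 ∩ Patient2 = {Admit, PName}.
Admit → PatID applies, adding PatID
PName → DocID applies, adding DocID
PatID → Diag applies, adding Diag
Closure: {PatID, Diag, Admit, PName, DocID}.

PatID, Diag, Admit, PName, DocID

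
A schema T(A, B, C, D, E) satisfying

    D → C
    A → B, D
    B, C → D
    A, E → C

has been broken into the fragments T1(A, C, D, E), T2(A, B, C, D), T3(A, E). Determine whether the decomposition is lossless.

Chase test. Columns are A, B, C, D, E; row i has aⱼ where attribute j ∈ Ti, else bᵢⱼ.
Initial tableau (one row per fragment):
  row 1: a1 b12 a3 a4 a5
  row 2: a1 a2 a3 a4 b25
  row 3: a1 b32 b33 b34 a5
Rows 1 and 2 agree on A; apply A→B, D and equate their B, D entries.
Rows 1 and 3 agree on A; apply A→B, D and equate their B, D entries.
Rows 1 and 3 agree on A, E; apply A, E→C and equate their C entries.
Row 1 is now all distinguished symbols — the join is lossless.

Yes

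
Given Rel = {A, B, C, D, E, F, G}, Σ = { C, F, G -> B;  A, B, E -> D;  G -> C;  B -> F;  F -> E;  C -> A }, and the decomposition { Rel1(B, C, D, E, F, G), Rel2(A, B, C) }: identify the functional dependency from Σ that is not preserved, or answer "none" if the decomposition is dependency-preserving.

A, B, E -> D

Check A, B, E → D: no single fragment contains all of {A, B, D, E}, and the restricted closure of {A, B, E} across the fragments never reaches {D}.
C, F, G → B is preserved.
G → C is preserved.
B → F is preserved.
F → E is preserved.
C → A is preserved.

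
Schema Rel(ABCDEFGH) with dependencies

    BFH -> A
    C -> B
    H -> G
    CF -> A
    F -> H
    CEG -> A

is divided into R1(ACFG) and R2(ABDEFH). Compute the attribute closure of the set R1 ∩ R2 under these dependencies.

AFGH

R1 ∩ R2 = {AF}.
F → H applies, adding H
H → G applies, adding G
Closure: {AFGH}.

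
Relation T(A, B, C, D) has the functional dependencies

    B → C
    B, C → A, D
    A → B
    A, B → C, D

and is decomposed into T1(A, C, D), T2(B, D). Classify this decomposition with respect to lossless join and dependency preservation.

lossy and not dependency-preserving

Lossless test: (D)⁺ = {D}, which is a superkey of neither fragment — lossy.
Dependency preservation: the restricted closure of {B} across the fragments never reaches {C}, so B → C cannot be enforced without a join — not preserved.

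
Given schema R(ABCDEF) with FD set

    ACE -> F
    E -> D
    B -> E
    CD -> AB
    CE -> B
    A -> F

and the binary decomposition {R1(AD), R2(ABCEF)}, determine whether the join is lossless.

Common attributes: R1 ∩ R2 = {A}.
Closure of {A}: A → F applies, adding F. So (A)⁺ = {AF}.
The closure contains neither all of R1 = {AD} nor all of R2 = {ABCEF}, so the common attributes are not a superkey of either fragment. The join is lossy.

No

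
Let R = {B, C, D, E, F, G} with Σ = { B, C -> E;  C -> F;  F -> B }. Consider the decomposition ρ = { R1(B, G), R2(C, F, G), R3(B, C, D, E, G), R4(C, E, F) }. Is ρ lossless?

Yes

Chase test. Columns are B, C, D, E, F, G; row i has aⱼ where attribute j ∈ Ri, else bᵢⱼ.
Initial tableau (one row per fragment):
  row 1: a1 b12 b13 b14 b15 a6
  row 2: b21 a2 b23 b24 a5 a6
  row 3: a1 a2 a3 a4 b35 a6
  row 4: b41 a2 b43 a4 a5 b46
Rows 2 and 3 agree on C; apply C→F and equate their F entries.
Rows 2 and 3 agree on F; apply F→B and equate their B entries.
Rows 2 and 4 agree on F; apply F→B and equate their B entries.
Rows 2 and 3 agree on B, C; apply B, C→E and equate their E entries.
Row 3 is now all distinguished symbols — the join is lossless.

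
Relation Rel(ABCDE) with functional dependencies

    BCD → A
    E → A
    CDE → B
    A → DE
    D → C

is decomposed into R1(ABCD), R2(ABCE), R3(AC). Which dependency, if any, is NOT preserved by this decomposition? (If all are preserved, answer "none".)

BCD → A lies within R1.
E → A lies within R2.
CDE → B: restricted closure across fragments reaches B.
A → DE: restricted closure across fragments reaches DE.
D → C lies within R1.
Every dependency is enforceable on the fragments, so the decomposition is dependency-preserving.

none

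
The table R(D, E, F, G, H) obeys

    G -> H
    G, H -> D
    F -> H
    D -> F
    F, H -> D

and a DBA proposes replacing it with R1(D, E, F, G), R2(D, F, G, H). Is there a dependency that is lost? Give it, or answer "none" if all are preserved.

G → H lies within R2.
G, H → D lies within R2.
F → H lies within R2.
D → F lies within R1.
F, H → D lies within R2.
Every dependency is enforceable on the fragments, so the decomposition is dependency-preserving.

none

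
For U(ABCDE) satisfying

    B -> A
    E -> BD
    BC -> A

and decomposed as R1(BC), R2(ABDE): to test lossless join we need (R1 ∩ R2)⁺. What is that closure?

AB

R1 ∩ R2 = {B}.
B → A applies, adding A
Closure: {AB}.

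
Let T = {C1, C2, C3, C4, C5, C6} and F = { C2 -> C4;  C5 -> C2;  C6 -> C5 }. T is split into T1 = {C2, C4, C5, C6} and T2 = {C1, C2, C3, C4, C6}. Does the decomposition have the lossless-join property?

Common attributes: T1 ∩ T2 = {C2, C4, C6}.
Closure of {C2, C4, C6}: C6 → C5 applies, adding C5. So (C2, C4, C6)⁺ = {C2, C4, C5, C6}.
This closure contains every attribute of T1, so T1 ∩ T2 → T1. The join is lossless.

Yes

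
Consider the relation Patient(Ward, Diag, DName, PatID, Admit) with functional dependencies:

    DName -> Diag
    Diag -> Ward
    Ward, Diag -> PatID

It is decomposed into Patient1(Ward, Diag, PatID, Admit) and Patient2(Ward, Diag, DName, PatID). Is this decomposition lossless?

Common attributes: Patient1 ∩ Patient2 = {Ward, Diag, PatID}.
No dependency enlarges {Ward, Diag, PatID}, so (Ward, Diag, PatID)⁺ = {Ward, Diag, PatID}.
The closure contains neither all of Patient1 = {Ward, Diag, PatID, Admit} nor all of Patient2 = {Ward, Diag, DName, PatID}, so the common attributes are not a superkey of either fragment. The join is lossy.

No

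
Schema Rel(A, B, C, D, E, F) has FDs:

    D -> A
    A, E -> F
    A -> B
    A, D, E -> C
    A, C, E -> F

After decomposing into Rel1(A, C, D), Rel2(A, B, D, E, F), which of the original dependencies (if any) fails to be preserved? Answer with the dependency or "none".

A, D, E -> C

Check A, D, E → C: no single fragment contains all of {A, C, D, E}, and the restricted closure of {A, D, E} across the fragments never reaches {C}.
D → A is preserved.
A, E → F is preserved.
A → B is preserved.
A, C, E → F is preserved.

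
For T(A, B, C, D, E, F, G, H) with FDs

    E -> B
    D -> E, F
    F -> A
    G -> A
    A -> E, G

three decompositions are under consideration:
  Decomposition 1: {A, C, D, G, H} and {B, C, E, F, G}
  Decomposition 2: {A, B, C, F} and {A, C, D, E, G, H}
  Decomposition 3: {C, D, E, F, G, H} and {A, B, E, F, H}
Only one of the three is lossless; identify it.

Decomposition 1: common = {C, G}, closure = {A, B, C, E, G} → lossy.
Decomposition 2: common = {A, C}, closure = {A, B, C, E, G} → lossy.
Decomposition 3: common = {E, F, H}, closure = {A, B, E, F, G, H} → lossless.

Decomposition 3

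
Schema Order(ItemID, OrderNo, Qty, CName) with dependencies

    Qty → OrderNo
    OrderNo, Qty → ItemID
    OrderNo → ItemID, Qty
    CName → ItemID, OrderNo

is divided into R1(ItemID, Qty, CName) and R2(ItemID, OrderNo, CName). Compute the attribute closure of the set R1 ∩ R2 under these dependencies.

R1 ∩ R2 = {ItemID, CName}.
CName → ItemID, OrderNo applies, adding OrderNo
OrderNo → ItemID, Qty applies, adding Qty
Closure: {ItemID, OrderNo, Qty, CName}.

ItemID, OrderNo, Qty, CName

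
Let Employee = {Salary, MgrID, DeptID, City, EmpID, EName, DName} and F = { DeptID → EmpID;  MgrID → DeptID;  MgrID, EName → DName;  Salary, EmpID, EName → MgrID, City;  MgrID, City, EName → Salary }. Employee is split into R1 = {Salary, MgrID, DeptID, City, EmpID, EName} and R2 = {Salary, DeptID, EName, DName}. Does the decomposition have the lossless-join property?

Common attributes: R1 ∩ R2 = {Salary, DeptID, EName}.
Closure of {Salary, DeptID, EName}: DeptID → EmpID applies, adding EmpID; Salary, EmpID, EName → MgrID, City applies, adding MgrID, City; MgrID, EName → DName applies, adding DName. So (Salary, DeptID, EName)⁺ = {Salary, MgrID, DeptID, City, EmpID, EName, DName}.
This closure contains every attribute of R1, so R1 ∩ R2 → R1. The join is lossless.

Yes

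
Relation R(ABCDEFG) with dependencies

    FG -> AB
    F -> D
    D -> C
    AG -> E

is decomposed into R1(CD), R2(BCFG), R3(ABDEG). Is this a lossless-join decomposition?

Chase test. Columns are ABCDEFG; row i has aⱼ where attribute j ∈ Ri, else bᵢⱼ.
Initial tableau (one row per fragment):
  row 1: b11 b12 a3 a4 b15 b16 b17
  row 2: b21 a2 a3 b24 b25 a6 a7
  row 3: a1 a2 b33 a4 a5 b36 a7
Rows 1 and 3 agree on D; apply D→C and equate their C entries.
No row becomes fully distinguished — the join is lossy.

No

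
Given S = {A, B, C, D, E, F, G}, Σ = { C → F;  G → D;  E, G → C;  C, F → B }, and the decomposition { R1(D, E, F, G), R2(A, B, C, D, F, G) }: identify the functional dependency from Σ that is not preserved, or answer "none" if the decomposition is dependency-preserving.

E, G → C

Check E, G → C: no single fragment contains all of {C, E, G}, and the restricted closure of {E, G} across the fragments never reaches {C}.
C → F is preserved.
G → D is preserved.
C, F → B is preserved.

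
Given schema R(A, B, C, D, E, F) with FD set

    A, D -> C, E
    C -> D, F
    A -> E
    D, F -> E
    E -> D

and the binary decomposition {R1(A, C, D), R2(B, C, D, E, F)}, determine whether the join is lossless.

No

Common attributes: R1 ∩ R2 = {C, D}.
Closure of {C, D}: C → D, F applies, adding F; D, F → E applies, adding E. So (C, D)⁺ = {C, D, E, F}.
The closure contains neither all of R1 = {A, C, D} nor all of R2 = {B, C, D, E, F}, so the common attributes are not a superkey of either fragment. The join is lossy.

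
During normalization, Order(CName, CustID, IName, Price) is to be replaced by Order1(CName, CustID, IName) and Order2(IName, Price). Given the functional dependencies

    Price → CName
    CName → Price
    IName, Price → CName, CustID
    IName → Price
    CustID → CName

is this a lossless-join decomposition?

Yes

Common attributes: Order1 ∩ Order2 = {IName}.
Closure of {IName}: IName → Price applies, adding Price; Price → CName applies, adding CName; IName, Price → CName, CustID applies, adding CustID. So (IName)⁺ = {CName, CustID, IName, Price}.
This closure contains every attribute of Order1, so Order1 ∩ Order2 → Order1. The join is lossless.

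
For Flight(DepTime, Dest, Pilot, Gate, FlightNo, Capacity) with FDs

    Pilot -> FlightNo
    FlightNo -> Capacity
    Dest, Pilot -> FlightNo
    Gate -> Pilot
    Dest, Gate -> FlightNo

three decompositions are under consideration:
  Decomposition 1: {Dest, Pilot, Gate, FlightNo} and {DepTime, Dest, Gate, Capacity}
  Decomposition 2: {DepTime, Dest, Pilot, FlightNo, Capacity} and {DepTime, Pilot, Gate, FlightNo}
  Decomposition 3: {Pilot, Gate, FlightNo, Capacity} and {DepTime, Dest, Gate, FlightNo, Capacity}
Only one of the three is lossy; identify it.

Decomposition 1: common = {Dest, Gate}, closure = {Dest, Pilot, Gate, FlightNo, Capacity} → lossless.
Decomposition 2: common = {DepTime, Pilot, FlightNo}, closure = {DepTime, Pilot, FlightNo, Capacity} → lossy.
Decomposition 3: common = {Gate, FlightNo, Capacity}, closure = {Pilot, Gate, FlightNo, Capacity} → lossless.

Decomposition 2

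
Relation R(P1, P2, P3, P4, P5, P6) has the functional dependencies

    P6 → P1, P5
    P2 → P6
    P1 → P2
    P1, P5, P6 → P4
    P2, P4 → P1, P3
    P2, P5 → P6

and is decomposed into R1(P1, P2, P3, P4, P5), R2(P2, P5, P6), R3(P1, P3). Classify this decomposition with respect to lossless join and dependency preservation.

Lossless test (chase): Rows 1 and 2 agree on P2; apply P2→P6 and equate their P6 entries. Rows 1 and 3 agree on P1; apply P1→P2 and equate their P2 entries. Rows 1 and 2 agree on P6; apply P6→P1, P5 and equate their P1, P5 entries. Rows 1 and 3 agree on P2; apply P2→P6 and equate their P6 entries. Rows 1 and 2 agree on P1, P5, P6; apply P1, P5, P6→P4 and equate their P4 entries. Rows 1 and 2 agree on P2, P4; apply P2, P4→P1, P3 and equate their P1, P3 entries. Rows 1 and 3 agree on P6; apply P6→P1, P5 and equate their P1, P5 entries. Rows 1 and 3 agree on P1, P5, P6; apply P1, P5, P6→P4 and equate their P4 entries. Row 1 is now all distinguished symbols — the join is lossless.
Dependency preservation: P6 → P1, P5; P1, P5, P6 → P4 are not contained in any single fragment, but the restricted closure of each left-hand side across the fragments still reaches the right-hand side; the remaining FDs each lie inside some fragment. All dependencies are preserved.

lossless and dependency-preserving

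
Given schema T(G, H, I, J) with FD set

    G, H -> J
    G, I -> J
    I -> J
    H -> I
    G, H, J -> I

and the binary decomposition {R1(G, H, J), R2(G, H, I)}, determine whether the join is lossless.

Common attributes: R1 ∩ R2 = {G, H}.
Closure of {G, H}: G, H → J applies, adding J; H → I applies, adding I. So (G, H)⁺ = {G, H, I, J}.
This closure contains every attribute of R1, so R1 ∩ R2 → R1. The join is lossless.

Yes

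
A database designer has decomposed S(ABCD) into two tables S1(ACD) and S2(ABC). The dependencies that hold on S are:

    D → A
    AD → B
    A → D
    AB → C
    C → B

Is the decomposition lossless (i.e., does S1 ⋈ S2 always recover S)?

Common attributes: S1 ∩ S2 = {AC}.
Closure of {AC}: A → D applies, adding D; C → B applies, adding B. So (AC)⁺ = {ABCD}.
This closure contains every attribute of S1, so S1 ∩ S2 → S1. The join is lossless.

Yes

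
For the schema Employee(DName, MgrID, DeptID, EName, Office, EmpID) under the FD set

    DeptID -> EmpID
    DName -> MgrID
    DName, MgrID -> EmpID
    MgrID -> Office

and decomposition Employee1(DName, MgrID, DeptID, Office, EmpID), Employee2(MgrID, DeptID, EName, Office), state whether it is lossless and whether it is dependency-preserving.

Lossless test: (MgrID, DeptID, Office)⁺ = {MgrID, DeptID, Office, EmpID}, which is a superkey of neither fragment — lossy.
Dependency preservation: every FD's attributes lie within a single fragment, so each can be enforced locally — preserved.

lossy but dependency-preserving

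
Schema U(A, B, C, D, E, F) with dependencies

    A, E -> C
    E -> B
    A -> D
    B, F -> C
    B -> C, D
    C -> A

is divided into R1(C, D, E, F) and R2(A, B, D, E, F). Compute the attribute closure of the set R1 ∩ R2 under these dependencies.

A, B, C, D, E, F

R1 ∩ R2 = {D, E, F}.
E → B applies, adding B
B, F → C applies, adding C
C → A applies, adding A
Closure: {A, B, C, D, E, F}.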